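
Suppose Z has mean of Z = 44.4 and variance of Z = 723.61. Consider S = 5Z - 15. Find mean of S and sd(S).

mean of S = 207, sd(S) = 134.5

S = 5Z - 15 is linear with a = 5, b = -15.
mean of S = a·mean of Z + b = 5·44.4 + (-15) = 207.
sd(Z) = √723.61 = 26.9.
sd(S) = |a|·sd(Z) = |5|·26.9 = 134.5.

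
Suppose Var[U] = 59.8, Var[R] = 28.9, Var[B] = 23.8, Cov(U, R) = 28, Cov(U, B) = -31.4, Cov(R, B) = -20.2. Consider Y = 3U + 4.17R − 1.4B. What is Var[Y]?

Var[Y] = a²·Var[U] + b²·Var[R] + c²·Var[B] + 2ab·Cov(U, R) + 2ac·Cov(U, B) + 2bc·Cov(R, B), with a = 3, b = 4.17, c = -1.4.
= 538.2 + 502.53921 + 46.648 + 700.56 + 263.76 + 235.8552
= 2287.56241.

Var[Y] = 2287.56241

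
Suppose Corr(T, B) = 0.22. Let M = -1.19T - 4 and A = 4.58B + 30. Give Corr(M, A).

Linear rescalings preserve |correlation|; the slopes -1.19 and 4.58 have opposite signs, so the correlation flips sign: Corr(M, A) = −Corr(T, B) = -0.22.

Corr(M, A) = -0.22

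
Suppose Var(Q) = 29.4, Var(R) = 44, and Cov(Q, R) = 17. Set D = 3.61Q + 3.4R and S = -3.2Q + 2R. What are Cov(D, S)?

Cov(D, S) = -102.6488

By bilinearity, Cov(D, S) = ac·Var(Q) + bd·Var(R) + (ad+bc)·Cov(Q, R), with a=3.61, b=3.4, c=-3.2, d=2.
ac·Var(Q) = 3.61·(-3.2)·29.4 = -339.6288
bd·Var(R) = 3.4·2·44 = 299.2
(ad+bc)·Cov(Q, R) = (-3.66)·17 = -62.22
Cov(D, S) = -339.6288 + 299.2 + (-62.22) = -102.6488.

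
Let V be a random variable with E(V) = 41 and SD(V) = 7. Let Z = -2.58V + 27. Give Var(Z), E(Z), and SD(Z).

Z = -2.58V + 27 is linear with a = -2.58, b = 27.
Var(V) = 7² = 49.
Var(Z) = a²·Var(V) = (-2.58)²·49 = 326.1636 (the additive constant 27 does not affect variance).
E(Z) = a·E(V) + b = (-2.58)·41 + 27 = -78.78.
SD(Z) = |a|·SD(V) = |-2.58|·7 = 18.06.

Var(Z) = 326.1636, E(Z) = -78.78, SD(Z) = 18.06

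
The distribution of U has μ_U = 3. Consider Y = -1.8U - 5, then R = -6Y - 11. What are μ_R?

μ_R = 51.4

μ_Y = (-1.8)·3 + (-5) = -10.4.
μ_R = (-6)·(-10.4) + (-11) = 51.4.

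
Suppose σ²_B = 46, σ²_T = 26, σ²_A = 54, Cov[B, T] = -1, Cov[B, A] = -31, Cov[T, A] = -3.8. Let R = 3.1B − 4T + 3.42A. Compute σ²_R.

σ²_R = 961.1096

σ²_R = a²·σ²_B + b²·σ²_T + c²·σ²_A + 2ab·Cov[B, T] + 2ac·Cov[B, A] + 2bc·Cov[T, A], with a = 3.1, b = -4, c = 3.42.
= 442.06 + 416 + 631.6056 + 24.8 + (-657.324) + 103.968
= 961.1096.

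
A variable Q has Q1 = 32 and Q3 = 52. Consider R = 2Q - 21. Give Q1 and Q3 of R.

a = 2 > 0: Q1(R) = a·Q1(Q)+b = 43, Q3(R) = a·Q3(Q)+b = 83.

Q1(R) = 43, Q3(R) = 83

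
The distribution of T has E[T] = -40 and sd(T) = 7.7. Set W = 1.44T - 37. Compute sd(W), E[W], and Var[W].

sd(W) = 11.088, E[W] = -94.6, Var[W] = 122.943744

W = 1.44T - 37 is linear with a = 1.44, b = -37.
sd(W) = |a|·sd(T) = |1.44|·7.7 = 11.088.
E[W] = a·E[T] + b = 1.44·(-40) + (-37) = -94.6.
Var[T] = 7.7² = 59.29.
Var[W] = a²·Var[T] = 1.44²·59.29 = 122.943744 (the additive constant -37 does not affect variance).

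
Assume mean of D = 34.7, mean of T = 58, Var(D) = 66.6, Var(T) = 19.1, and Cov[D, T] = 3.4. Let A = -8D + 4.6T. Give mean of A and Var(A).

mean of A = -10.8, Var(A) = 4416.316

mean of A = (-8)·mean of D + 4.6·mean of T = (-8)·34.7 + 4.6·58 = -10.8.
Var(A) = a²·Var(D) + b²·Var(T) + 2ab·Cov[D, T] with a = -8, b = 4.6.
= (-8)²·66.6 + 4.6²·19.1 + 2·(-8)·4.6·3.4
= 4262.4 + 404.156 + (-250.24) = 4416.316.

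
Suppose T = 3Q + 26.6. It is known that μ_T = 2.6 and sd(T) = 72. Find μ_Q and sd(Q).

From T = 3Q + 26.6: μ_T = a·μ_Q + b, so μ_Q = (μ_T − b)/a = (2.6 − 26.6)/3 = -8.
sd(T) = |a|·sd(Q), so sd(Q) = 72/|3| = 24.

μ_Q = -8, sd(Q) = 24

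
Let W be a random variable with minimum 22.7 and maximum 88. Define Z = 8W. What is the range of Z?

Range of W = 88 − 22.7 = 65.3.
Range(Z) = |a|·Range(W) = |8|·65.3 = 522.4.

Range(Z) = 522.4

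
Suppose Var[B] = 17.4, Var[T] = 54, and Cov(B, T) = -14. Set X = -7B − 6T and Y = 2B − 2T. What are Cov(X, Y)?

Cov(X, Y) = 376.4

By bilinearity, Cov(X, Y) = ac·Var[B] + bd·Var[T] + (ad+bc)·Cov(B, T), with a=-7, b=-6, c=2, d=-2.
ac·Var[B] = (-7)·2·17.4 = -243.6
bd·Var[T] = (-6)·(-2)·54 = 648
(ad+bc)·Cov(B, T) = (2)·(-14) = -28
Cov(X, Y) = -243.6 + 648 + (-28) = 376.4.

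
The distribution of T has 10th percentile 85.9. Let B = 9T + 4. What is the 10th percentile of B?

Since a = 9 > 0 the transformation is increasing, so the 10th percentile of B = a·(P_{10} of T) + b = 9·85.9 + 4 = 777.1.

10th percentile of B = 777.1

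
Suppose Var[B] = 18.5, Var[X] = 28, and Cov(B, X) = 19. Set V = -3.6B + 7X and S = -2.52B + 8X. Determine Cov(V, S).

Cov(V, S) = 853.472

By bilinearity, Cov(V, S) = ac·Var[B] + bd·Var[X] + (ad+bc)·Cov(B, X), with a=-3.6, b=7, c=-2.52, d=8.
ac·Var[B] = (-3.6)·(-2.52)·18.5 = 167.832
bd·Var[X] = 7·8·28 = 1568
(ad+bc)·Cov(B, X) = (-46.44)·19 = -882.36
Cov(V, S) = 167.832 + 1568 + (-882.36) = 853.472.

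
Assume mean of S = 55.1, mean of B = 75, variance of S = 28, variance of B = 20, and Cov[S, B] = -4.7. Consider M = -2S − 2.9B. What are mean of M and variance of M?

mean of M = (-2)·mean of S + (-2.9)·mean of B = (-2)·55.1 + (-2.9)·75 = -327.7.
variance of M = a²·variance of S + b²·variance of B + 2ab·Cov[S, B] with a = -2, b = -2.9.
= (-2)²·28 + (-2.9)²·20 + 2·(-2)·(-2.9)·(-4.7)
= 112 + 168.2 + (-54.52) = 225.68.

mean of M = -327.7, variance of M = 225.68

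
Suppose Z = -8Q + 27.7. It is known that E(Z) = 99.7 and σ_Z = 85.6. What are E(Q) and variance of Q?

E(Q) = -9, variance of Q = 114.49

From Z = -8Q + 27.7: E(Z) = a·E(Q) + b, so E(Q) = (E(Z) − b)/a = (99.7 − 27.7)/(-8) = -9.
variance of Z = 85.6² = 7327.36.
variance of Z = a²·variance of Q, so variance of Q = 7327.36/(-8)² = 114.49.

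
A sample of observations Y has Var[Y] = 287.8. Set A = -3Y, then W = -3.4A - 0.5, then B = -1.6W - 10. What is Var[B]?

Var[A] = (-3)²·287.8 = 2590.2.
Var[W] = (-3.4)²·2590.2 = 29942.712.
Var[B] = (-1.6)²·29942.712 = 76653.34272.

Var[B] = 76653.34272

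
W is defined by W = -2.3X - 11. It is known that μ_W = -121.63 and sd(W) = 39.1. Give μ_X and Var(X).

From W = -2.3X - 11: μ_W = a·μ_X + b, so μ_X = (μ_W − b)/a = (-121.63 − (-11))/(-2.3) = 48.1.
Var(W) = 39.1² = 1528.81.
Var(W) = a²·Var(X), so Var(X) = 1528.81/(-2.3)² = 289.

μ_X = 48.1, Var(X) = 289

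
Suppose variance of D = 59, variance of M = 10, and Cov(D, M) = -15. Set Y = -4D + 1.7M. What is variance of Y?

variance of Y = 1176.9

variance of Y = a²·variance of D + b²·variance of M + 2ab·Cov(D, M) with a = -4, b = 1.7.
= (-4)²·59 + 1.7²·10 + 2·(-4)·1.7·(-15)
= 944 + 28.9 + 204 = 1176.9.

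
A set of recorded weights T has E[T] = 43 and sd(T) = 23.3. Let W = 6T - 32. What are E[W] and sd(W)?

W = 6T - 32 is linear with a = 6, b = -32.
E[W] = a·E[T] + b = 6·43 + (-32) = 226.
sd(W) = |a|·sd(T) = |6|·23.3 = 139.8.

E[W] = 226, sd(W) = 139.8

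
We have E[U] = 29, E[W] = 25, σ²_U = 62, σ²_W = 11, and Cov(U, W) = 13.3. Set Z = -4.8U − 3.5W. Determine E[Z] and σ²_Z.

E[Z] = -226.7, σ²_Z = 2010.11

E[Z] = (-4.8)·E[U] + (-3.5)·E[W] = (-4.8)·29 + (-3.5)·25 = -226.7.
σ²_Z = a²·σ²_U + b²·σ²_W + 2ab·Cov(U, W) with a = -4.8, b = -3.5.
= (-4.8)²·62 + (-3.5)²·11 + 2·(-4.8)·(-3.5)·13.3
= 1428.48 + 134.75 + 446.88 = 2010.11.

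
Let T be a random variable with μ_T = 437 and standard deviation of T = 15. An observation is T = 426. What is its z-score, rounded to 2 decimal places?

z = (T − μ_T) / standard deviation of T = (426 − 437) / 15 ≈ -0.73.

z = -0.73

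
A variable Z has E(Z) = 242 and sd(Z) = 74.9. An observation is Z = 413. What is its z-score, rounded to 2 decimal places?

z = (Z − E(Z)) / sd(Z) = (413 − 242) / 74.9 ≈ 2.28.

z = 2.28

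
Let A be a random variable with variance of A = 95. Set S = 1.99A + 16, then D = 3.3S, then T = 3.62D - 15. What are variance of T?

variance of T = 53687.697514902

variance of S = 1.99²·95 = 376.2095.
variance of D = 3.3²·376.2095 = 4096.921455.
variance of T = 3.62²·4096.921455 = 53687.697514902.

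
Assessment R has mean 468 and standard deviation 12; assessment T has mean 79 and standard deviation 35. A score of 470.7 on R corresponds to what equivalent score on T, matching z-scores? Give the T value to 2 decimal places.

T = 86.88

z = (470.7 − 468)/12 = 0.225.
T = 79 + z·35 = 79 + (470.7 − 468)·35/12 ≈ 86.88.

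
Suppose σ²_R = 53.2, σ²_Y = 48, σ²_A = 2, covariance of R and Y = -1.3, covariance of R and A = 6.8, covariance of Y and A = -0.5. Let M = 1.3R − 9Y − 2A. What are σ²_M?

σ²_M = a²·σ²_R + b²·σ²_Y + c²·σ²_A + 2ab·covariance of R and Y + 2ac·covariance of R and A + 2bc·covariance of Y and A, with a = 1.3, b = -9, c = -2.
= 89.908 + 3888 + 8 + 30.42 + (-35.36) + (-18)
= 3962.968.

σ²_M = 3962.968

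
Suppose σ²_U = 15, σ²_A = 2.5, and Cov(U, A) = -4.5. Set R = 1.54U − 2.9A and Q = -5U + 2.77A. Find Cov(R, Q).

Cov(R, Q) = -220.0286

By bilinearity, Cov(R, Q) = ac·σ²_U + bd·σ²_A + (ad+bc)·Cov(U, A), with a=1.54, b=-2.9, c=-5, d=2.77.
ac·σ²_U = 1.54·(-5)·15 = -115.5
bd·σ²_A = (-2.9)·2.77·2.5 = -20.0825
(ad+bc)·Cov(U, A) = (18.7658)·(-4.5) = -84.4461
Cov(R, Q) = -115.5 + (-20.0825) + (-84.4461) = -220.0286.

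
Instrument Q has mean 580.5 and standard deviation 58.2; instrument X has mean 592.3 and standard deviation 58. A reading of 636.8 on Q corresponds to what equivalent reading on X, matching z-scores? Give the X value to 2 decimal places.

z = (636.8 − 580.5)/58.2 ≈ 0.9674.
X = 592.3 + z·58 = 592.3 + (636.8 − 580.5)·58/58.2 ≈ 648.41.

X = 648.41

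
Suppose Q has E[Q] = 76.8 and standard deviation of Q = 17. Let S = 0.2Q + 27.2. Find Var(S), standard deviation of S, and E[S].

Var(S) = 11.56, standard deviation of S = 3.4, E[S] = 42.56

S = 0.2Q + 27.2 is linear with a = 0.2, b = 27.2.
Var(Q) = 17² = 289.
Var(S) = a²·Var(Q) = 0.2²·289 = 11.56 (the additive constant 27.2 does not affect variance).
standard deviation of S = |a|·standard deviation of Q = |0.2|·17 = 3.4.
E[S] = a·E[Q] + b = 0.2·76.8 + 27.2 = 42.56.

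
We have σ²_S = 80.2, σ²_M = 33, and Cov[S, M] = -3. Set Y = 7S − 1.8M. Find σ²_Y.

σ²_Y = a²·σ²_S + b²·σ²_M + 2ab·Cov[S, M] with a = 7, b = -1.8.
= 7²·80.2 + (-1.8)²·33 + 2·7·(-1.8)·(-3)
= 3929.8 + 106.92 + 75.6 = 4112.32.

σ²_Y = 4112.32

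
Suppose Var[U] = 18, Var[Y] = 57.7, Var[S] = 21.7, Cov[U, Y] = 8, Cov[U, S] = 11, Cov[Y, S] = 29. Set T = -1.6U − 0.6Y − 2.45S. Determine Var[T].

Var[T] = 383.96625

Var[T] = a²·Var[U] + b²·Var[Y] + c²·Var[S] + 2ab·Cov[U, Y] + 2ac·Cov[U, S] + 2bc·Cov[Y, S], with a = -1.6, b = -0.6, c = -2.45.
= 46.08 + 20.772 + 130.25425 + 15.36 + 86.24 + 85.26
= 383.96625.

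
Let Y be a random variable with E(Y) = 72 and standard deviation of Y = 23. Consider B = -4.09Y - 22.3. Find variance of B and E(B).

B = -4.09Y - 22.3 is linear with a = -4.09, b = -22.3.
variance of Y = 23² = 529.
variance of B = a²·variance of Y = (-4.09)²·529 = 8849.1649 (the additive constant -22.3 does not affect variance).
E(B) = a·E(Y) + b = (-4.09)·72 + (-22.3) = -316.78.

variance of B = 8849.1649, E(B) = -316.78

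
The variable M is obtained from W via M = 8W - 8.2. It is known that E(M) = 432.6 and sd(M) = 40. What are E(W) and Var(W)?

E(W) = 55.1, Var(W) = 25

From M = 8W - 8.2: E(M) = a·E(W) + b, so E(W) = (E(M) − b)/a = (432.6 − (-8.2))/8 = 55.1.
Var(M) = 40² = 1600.
Var(M) = a²·Var(W), so Var(W) = 1600/8² = 25.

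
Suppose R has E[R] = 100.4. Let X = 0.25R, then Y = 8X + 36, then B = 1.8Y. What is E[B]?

E[X] = 0.25·100.4 = 25.1.
E[Y] = 8·25.1 + 36 = 236.8.
E[B] = 1.8·236.8 = 426.24.

E[B] = 426.24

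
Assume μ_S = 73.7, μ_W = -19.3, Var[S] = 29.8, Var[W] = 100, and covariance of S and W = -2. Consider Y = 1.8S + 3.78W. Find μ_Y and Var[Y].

μ_Y = 59.706, Var[Y] = 1498.176

μ_Y = 1.8·μ_S + 3.78·μ_W = 1.8·73.7 + 3.78·(-19.3) = 59.706.
Var[Y] = a²·Var[S] + b²·Var[W] + 2ab·covariance of S and W with a = 1.8, b = 3.78.
= 1.8²·29.8 + 3.78²·100 + 2·1.8·3.78·(-2)
= 96.552 + 1428.84 + (-27.216) = 1498.176.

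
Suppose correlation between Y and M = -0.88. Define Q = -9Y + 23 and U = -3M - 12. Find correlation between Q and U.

correlation between Q and U = -0.88

Linear rescalings preserve correlation up to sign; here the slopes -9 and -3 have the same sign, so correlation between Q and U = correlation between Y and M = -0.88.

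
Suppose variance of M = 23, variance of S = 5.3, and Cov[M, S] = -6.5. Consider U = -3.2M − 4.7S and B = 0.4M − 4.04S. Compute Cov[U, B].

Cov[U, B] = -0.6156

By bilinearity, Cov[U, B] = ac·variance of M + bd·variance of S + (ad+bc)·Cov[M, S], with a=-3.2, b=-4.7, c=0.4, d=-4.04.
ac·variance of M = (-3.2)·0.4·23 = -29.44
bd·variance of S = (-4.7)·(-4.04)·5.3 = 100.6364
(ad+bc)·Cov[M, S] = (11.048)·(-6.5) = -71.812
Cov[U, B] = -29.44 + 100.6364 + (-71.812) = -0.6156.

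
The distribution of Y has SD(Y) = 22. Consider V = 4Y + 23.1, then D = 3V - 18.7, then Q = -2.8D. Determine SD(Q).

SD(V) = |4|·22 = 88.
SD(D) = |3|·88 = 264.
SD(Q) = |-2.8|·264 = 739.2.

SD(Q) = 739.2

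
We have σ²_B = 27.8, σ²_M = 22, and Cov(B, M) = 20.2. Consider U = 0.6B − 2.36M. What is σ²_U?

σ²_U = 75.3328

σ²_U = a²·σ²_B + b²·σ²_M + 2ab·Cov(B, M) with a = 0.6, b = -2.36.
= 0.6²·27.8 + (-2.36)²·22 + 2·0.6·(-2.36)·20.2
= 10.008 + 122.5312 + (-57.2064) = 75.3328.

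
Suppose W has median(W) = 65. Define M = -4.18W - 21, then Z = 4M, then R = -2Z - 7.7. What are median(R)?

median(M) = (-4.18)·65 + (-21) = -292.7.
median(Z) = 4·(-292.7) = -1170.8.
median(R) = (-2)·(-1170.8) + (-7.7) = 2333.9.

median(R) = 2333.9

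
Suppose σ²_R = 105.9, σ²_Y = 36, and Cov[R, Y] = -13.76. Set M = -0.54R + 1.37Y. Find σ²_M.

σ²_M = a²·σ²_R + b²·σ²_Y + 2ab·Cov[R, Y] with a = -0.54, b = 1.37.
= (-0.54)²·105.9 + 1.37²·36 + 2·(-0.54)·1.37·(-13.76)
= 30.88044 + 67.5684 + 20.359296 = 118.808136.

σ²_M = 118.808136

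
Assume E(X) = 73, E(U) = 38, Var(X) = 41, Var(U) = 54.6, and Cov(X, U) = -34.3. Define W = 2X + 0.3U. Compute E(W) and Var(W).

E(W) = 2·E(X) + 0.3·E(U) = 2·73 + 0.3·38 = 157.4.
Var(W) = a²·Var(X) + b²·Var(U) + 2ab·Cov(X, U) with a = 2, b = 0.3.
= 2²·41 + 0.3²·54.6 + 2·2·0.3·(-34.3)
= 164 + 4.914 + (-41.16) = 127.754.

E(W) = 157.4, Var(W) = 127.754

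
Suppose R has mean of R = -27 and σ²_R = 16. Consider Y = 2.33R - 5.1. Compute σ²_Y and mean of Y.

σ²_Y = 86.8624, mean of Y = -68.01

Y = 2.33R - 5.1 is linear with a = 2.33, b = -5.1.
σ²_Y = a²·σ²_R = 2.33²·16 = 86.8624 (the additive constant -5.1 does not affect variance).
mean of Y = a·mean of R + b = 2.33·(-27) + (-5.1) = -68.01.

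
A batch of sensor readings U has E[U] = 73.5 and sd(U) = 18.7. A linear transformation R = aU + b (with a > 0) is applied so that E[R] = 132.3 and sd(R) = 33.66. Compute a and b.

a = 1.8, b = 0

sd(R) = a·sd(U) (a > 0), so a = 33.66/18.7 = 1.8.
E[R] = a·E[U] + b, so b = 132.3 − 1.8·73.5 = 0.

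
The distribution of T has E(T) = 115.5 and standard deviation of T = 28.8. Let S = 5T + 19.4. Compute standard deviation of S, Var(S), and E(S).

S = 5T + 19.4 is linear with a = 5, b = 19.4.
standard deviation of S = |a|·standard deviation of T = |5|·28.8 = 144.
Var(T) = 28.8² = 829.44.
Var(S) = a²·Var(T) = 5²·829.44 = 20736 (the additive constant 19.4 does not affect variance).
E(S) = a·E(T) + b = 5·115.5 + 19.4 = 596.9.

standard deviation of S = 144, Var(S) = 20736, E(S) = 596.9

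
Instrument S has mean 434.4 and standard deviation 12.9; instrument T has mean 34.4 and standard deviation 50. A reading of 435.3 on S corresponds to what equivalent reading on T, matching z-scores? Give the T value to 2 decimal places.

z = (435.3 − 434.4)/12.9 ≈ 0.0698.
T = 34.4 + z·50 = 34.4 + (435.3 − 434.4)·50/12.9 ≈ 37.89.

T = 37.89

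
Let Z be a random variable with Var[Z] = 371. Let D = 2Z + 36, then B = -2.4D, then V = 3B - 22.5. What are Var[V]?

Var[V] = 76930.56

Var[D] = 2²·371 = 1484.
Var[B] = (-2.4)²·1484 = 8547.84.
Var[V] = 3²·8547.84 = 76930.56.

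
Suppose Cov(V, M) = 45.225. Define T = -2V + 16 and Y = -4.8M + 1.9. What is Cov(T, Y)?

Cov(T, Y) = a·c·Cov(V, M) = (-2)·(-4.8)·45.225 = 434.16. Additive constants drop out.

Cov(T, Y) = 434.16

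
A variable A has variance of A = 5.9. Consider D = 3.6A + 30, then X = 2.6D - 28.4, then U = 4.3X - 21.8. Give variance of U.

variance of U = 9557.4188736

variance of D = 3.6²·5.9 = 76.464.
variance of X = 2.6²·76.464 = 516.89664.
variance of U = 4.3²·516.89664 = 9557.4188736.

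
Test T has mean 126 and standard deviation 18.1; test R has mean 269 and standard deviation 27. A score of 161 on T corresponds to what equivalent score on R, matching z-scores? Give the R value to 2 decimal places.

z = (161 − 126)/18.1 ≈ 1.9337.
R = 269 + z·27 = 269 + (161 − 126)·27/18.1 ≈ 321.21.

R = 321.21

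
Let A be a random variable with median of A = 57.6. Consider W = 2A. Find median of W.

A linear map preserves order up to sign, so median of W = a·median of A + b = 2·57.6 = 115.2.

median of W = 115.2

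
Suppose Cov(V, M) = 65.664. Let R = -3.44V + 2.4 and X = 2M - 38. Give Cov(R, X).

Cov(R, X) = -451.76832

Cov(R, X) = a·c·Cov(V, M) = (-3.44)·2·65.664 = -451.76832. Additive constants drop out.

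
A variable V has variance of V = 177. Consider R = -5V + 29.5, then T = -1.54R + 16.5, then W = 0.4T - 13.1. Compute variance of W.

variance of R = (-5)²·177 = 4425.
variance of T = (-1.54)²·4425 = 10494.33.
variance of W = 0.4²·10494.33 = 1679.0928.

variance of W = 1679.0928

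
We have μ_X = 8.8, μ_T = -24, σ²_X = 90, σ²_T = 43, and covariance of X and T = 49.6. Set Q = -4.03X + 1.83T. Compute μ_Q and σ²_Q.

μ_Q = -79.384, σ²_Q = 874.09362

μ_Q = (-4.03)·μ_X + 1.83·μ_T = (-4.03)·8.8 + 1.83·(-24) = -79.384.
σ²_Q = a²·σ²_X + b²·σ²_T + 2ab·covariance of X and T with a = -4.03, b = 1.83.
= (-4.03)²·90 + 1.83²·43 + 2·(-4.03)·1.83·49.6
= 1461.681 + 144.0027 + (-731.59008) = 874.09362.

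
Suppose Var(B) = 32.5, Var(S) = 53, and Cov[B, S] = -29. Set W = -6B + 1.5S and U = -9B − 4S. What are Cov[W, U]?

By bilinearity, Cov[W, U] = ac·Var(B) + bd·Var(S) + (ad+bc)·Cov[B, S], with a=-6, b=1.5, c=-9, d=-4.
ac·Var(B) = (-6)·(-9)·32.5 = 1755
bd·Var(S) = 1.5·(-4)·53 = -318
(ad+bc)·Cov[B, S] = (10.5)·(-29) = -304.5
Cov[W, U] = 1755 + (-318) + (-304.5) = 1132.5.

Cov[W, U] = 1132.5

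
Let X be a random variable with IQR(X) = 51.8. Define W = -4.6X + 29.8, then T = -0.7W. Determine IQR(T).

IQR(W) = |-4.6|·51.8 = 238.28.
IQR(T) = |-0.7|·238.28 = 166.796.

IQR(T) = 166.796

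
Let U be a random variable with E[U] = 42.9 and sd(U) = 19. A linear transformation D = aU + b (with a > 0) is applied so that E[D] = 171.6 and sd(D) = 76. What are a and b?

a = 4, b = 0

sd(D) = a·sd(U) (a > 0), so a = 76/19 = 4.
E[D] = a·E[U] + b, so b = 171.6 − 4·42.9 = 0.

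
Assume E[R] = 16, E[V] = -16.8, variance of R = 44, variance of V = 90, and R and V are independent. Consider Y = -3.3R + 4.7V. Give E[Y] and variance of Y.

E[Y] = (-3.3)·E[R] + 4.7·E[V] = (-3.3)·16 + 4.7·(-16.8) = -131.76.
variance of Y = a²·variance of R + b²·variance of V + 2ab·Cov[R, V] with a = -3.3, b = 4.7.
Independence gives Cov[R, V] = 0.
= (-3.3)²·44 + 4.7²·90 + 2·(-3.3)·4.7·0
= 479.16 + 1988.1 + 0 = 2467.26.

E[Y] = -131.76, variance of Y = 2467.26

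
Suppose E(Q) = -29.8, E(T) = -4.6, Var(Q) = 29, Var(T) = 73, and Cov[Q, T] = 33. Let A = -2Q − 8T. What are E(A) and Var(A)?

E(A) = (-2)·E(Q) + (-8)·E(T) = (-2)·(-29.8) + (-8)·(-4.6) = 96.4.
Var(A) = a²·Var(Q) + b²·Var(T) + 2ab·Cov[Q, T] with a = -2, b = -8.
= (-2)²·29 + (-8)²·73 + 2·(-2)·(-8)·33
= 116 + 4672 + 1056 = 5844.

E(A) = 96.4, Var(A) = 5844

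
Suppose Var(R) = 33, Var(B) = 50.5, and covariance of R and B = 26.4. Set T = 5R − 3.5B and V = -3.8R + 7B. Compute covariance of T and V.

By bilinearity, covariance of T and V = ac·Var(R) + bd·Var(B) + (ad+bc)·covariance of R and B, with a=5, b=-3.5, c=-3.8, d=7.
ac·Var(R) = 5·(-3.8)·33 = -627
bd·Var(B) = (-3.5)·7·50.5 = -1237.25
(ad+bc)·covariance of R and B = (48.3)·26.4 = 1275.12
covariance of T and V = -627 + (-1237.25) + 1275.12 = -589.13.

covariance of T and V = -589.13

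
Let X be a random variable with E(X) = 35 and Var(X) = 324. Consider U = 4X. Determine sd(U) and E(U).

sd(U) = 72, E(U) = 140

U = 4X is linear with a = 4, b = 0.
sd(X) = √324 = 18.
sd(U) = |a|·sd(X) = |4|·18 = 72.
E(U) = a·E(X) + b = 4·35 = 140.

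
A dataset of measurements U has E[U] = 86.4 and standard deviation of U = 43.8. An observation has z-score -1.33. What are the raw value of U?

U = 28.146

U = E[U] + z·standard deviation of U = 86.4 + (-1.33)·43.8 = 28.146.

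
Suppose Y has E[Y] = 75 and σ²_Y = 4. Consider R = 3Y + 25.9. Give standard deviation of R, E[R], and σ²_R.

R = 3Y + 25.9 is linear with a = 3, b = 25.9.
standard deviation of Y = √4 = 2.
standard deviation of R = |a|·standard deviation of Y = |3|·2 = 6.
E[R] = a·E[Y] + b = 3·75 + 25.9 = 250.9.
σ²_R = a²·σ²_Y = 3²·4 = 36 (the additive constant 25.9 does not affect variance).

standard deviation of R = 6, E[R] = 250.9, σ²_R = 36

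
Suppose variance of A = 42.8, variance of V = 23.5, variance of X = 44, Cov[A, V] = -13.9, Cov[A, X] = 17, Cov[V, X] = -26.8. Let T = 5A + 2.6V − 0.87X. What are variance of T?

variance of T = 874.1068

variance of T = a²·variance of A + b²·variance of V + c²·variance of X + 2ab·Cov[A, V] + 2ac·Cov[A, X] + 2bc·Cov[V, X], with a = 5, b = 2.6, c = -0.87.
= 1070 + 158.86 + 33.3036 + (-361.4) + (-147.9) + 121.2432
= 874.1068.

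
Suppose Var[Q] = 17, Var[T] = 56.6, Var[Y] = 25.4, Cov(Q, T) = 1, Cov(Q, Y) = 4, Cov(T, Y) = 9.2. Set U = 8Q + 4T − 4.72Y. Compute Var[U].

Var[U] = 1973.99936

Var[U] = a²·Var[Q] + b²·Var[T] + c²·Var[Y] + 2ab·Cov(Q, T) + 2ac·Cov(Q, Y) + 2bc·Cov(T, Y), with a = 8, b = 4, c = -4.72.
= 1088 + 905.6 + 565.87136 + 64 + (-302.08) + (-347.392)
= 1973.99936.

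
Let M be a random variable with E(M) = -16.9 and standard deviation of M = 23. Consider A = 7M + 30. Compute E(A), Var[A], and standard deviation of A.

E(A) = -88.3, Var[A] = 25921, standard deviation of A = 161

A = 7M + 30 is linear with a = 7, b = 30.
E(A) = a·E(M) + b = 7·(-16.9) + 30 = -88.3.
Var[M] = 23² = 529.
Var[A] = a²·Var[M] = 7²·529 = 25921 (the additive constant 30 does not affect variance).
standard deviation of A = |a|·standard deviation of M = |7|·23 = 161.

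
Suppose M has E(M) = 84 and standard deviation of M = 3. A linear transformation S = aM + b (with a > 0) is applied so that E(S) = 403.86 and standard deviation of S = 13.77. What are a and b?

standard deviation of S = a·standard deviation of M (a > 0), so a = 13.77/3 = 4.59.
E(S) = a·E(M) + b, so b = 403.86 − 4.59·84 = 18.3.

a = 4.59, b = 18.3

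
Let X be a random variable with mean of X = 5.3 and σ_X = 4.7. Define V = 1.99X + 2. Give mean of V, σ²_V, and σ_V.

mean of V = 12.547, σ²_V = 87.478609, σ_V = 9.353

V = 1.99X + 2 is linear with a = 1.99, b = 2.
mean of V = a·mean of X + b = 1.99·5.3 + 2 = 12.547.
σ²_X = 4.7² = 22.09.
σ²_V = a²·σ²_X = 1.99²·22.09 = 87.478609 (the additive constant 2 does not affect variance).
σ_V = |a|·σ_X = |1.99|·4.7 = 9.353.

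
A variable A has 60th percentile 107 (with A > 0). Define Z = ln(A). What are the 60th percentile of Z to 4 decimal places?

ln(A) is increasing, so P_{60}(Z) = g(P_{60}(A)) ≈ 4.6728.

60th percentile of Z = 4.6728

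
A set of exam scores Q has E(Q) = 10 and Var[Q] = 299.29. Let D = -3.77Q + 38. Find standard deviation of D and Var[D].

standard deviation of D = 65.221, Var[D] = 4253.778841

D = -3.77Q + 38 is linear with a = -3.77, b = 38.
standard deviation of Q = √299.29 = 17.3.
standard deviation of D = |a|·standard deviation of Q = |-3.77|·17.3 = 65.221.
Var[D] = a²·Var[Q] = (-3.77)²·299.29 = 4253.778841 (the additive constant 38 does not affect variance).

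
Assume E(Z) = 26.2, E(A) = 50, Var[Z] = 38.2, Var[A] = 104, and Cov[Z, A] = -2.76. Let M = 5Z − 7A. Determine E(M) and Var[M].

E(M) = -219, Var[M] = 6244.2

E(M) = 5·E(Z) + (-7)·E(A) = 5·26.2 + (-7)·50 = -219.
Var[M] = a²·Var[Z] + b²·Var[A] + 2ab·Cov[Z, A] with a = 5, b = -7.
= 5²·38.2 + (-7)²·104 + 2·5·(-7)·(-2.76)
= 955 + 5096 + 193.2 = 6244.2.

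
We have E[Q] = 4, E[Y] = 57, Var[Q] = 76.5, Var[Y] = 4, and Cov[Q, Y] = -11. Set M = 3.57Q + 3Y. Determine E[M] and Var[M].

E[M] = 3.57·E[Q] + 3·E[Y] = 3.57·4 + 3·57 = 185.28.
Var[M] = a²·Var[Q] + b²·Var[Y] + 2ab·Cov[Q, Y] with a = 3.57, b = 3.
= 3.57²·76.5 + 3²·4 + 2·3.57·3·(-11)
= 974.98485 + 36 + (-235.62) = 775.36485.

E[M] = 185.28, Var[M] = 775.36485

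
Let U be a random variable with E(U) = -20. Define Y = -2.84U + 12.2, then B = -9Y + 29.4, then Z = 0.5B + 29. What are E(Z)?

E(Z) = -266.8

E(Y) = (-2.84)·(-20) + 12.2 = 69.
E(B) = (-9)·69 + 29.4 = -591.6.
E(Z) = 0.5·(-591.6) + 29 = -266.8.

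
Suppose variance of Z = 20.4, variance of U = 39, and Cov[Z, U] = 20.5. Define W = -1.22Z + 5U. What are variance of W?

variance of W = a²·variance of Z + b²·variance of U + 2ab·Cov[Z, U] with a = -1.22, b = 5.
= (-1.22)²·20.4 + 5²·39 + 2·(-1.22)·5·20.5
= 30.36336 + 975 + (-250.1) = 755.26336.

variance of W = 755.26336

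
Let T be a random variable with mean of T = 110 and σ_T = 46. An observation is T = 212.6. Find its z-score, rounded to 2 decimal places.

z = (T − mean of T) / σ_T = (212.6 − 110) / 46 ≈ 2.23.

z = 2.23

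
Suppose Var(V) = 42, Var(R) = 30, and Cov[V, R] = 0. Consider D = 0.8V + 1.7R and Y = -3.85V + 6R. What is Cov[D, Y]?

Cov[D, Y] = 176.64

By bilinearity, Cov[D, Y] = ac·Var(V) + bd·Var(R) + (ad+bc)·Cov[V, R], with a=0.8, b=1.7, c=-3.85, d=6.
ac·Var(V) = 0.8·(-3.85)·42 = -129.36
bd·Var(R) = 1.7·6·30 = 306
(ad+bc)·Cov[V, R] = (-1.745)·0 = 0
Cov[D, Y] = -129.36 + 306 + 0 = 176.64.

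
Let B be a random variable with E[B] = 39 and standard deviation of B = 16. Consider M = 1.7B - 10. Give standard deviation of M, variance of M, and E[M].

standard deviation of M = 27.2, variance of M = 739.84, E[M] = 56.3

M = 1.7B - 10 is linear with a = 1.7, b = -10.
standard deviation of M = |a|·standard deviation of B = |1.7|·16 = 27.2.
variance of B = 16² = 256.
variance of M = a²·variance of B = 1.7²·256 = 739.84 (the additive constant -10 does not affect variance).
E[M] = a·E[B] + b = 1.7·39 + (-10) = 56.3.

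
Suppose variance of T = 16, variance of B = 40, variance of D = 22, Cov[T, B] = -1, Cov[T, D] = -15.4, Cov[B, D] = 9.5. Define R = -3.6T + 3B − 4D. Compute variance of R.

variance of R = a²·variance of T + b²·variance of B + c²·variance of D + 2ab·Cov[T, B] + 2ac·Cov[T, D] + 2bc·Cov[B, D], with a = -3.6, b = 3, c = -4.
= 207.36 + 360 + 352 + 21.6 + (-443.52) + (-228)
= 269.44.

variance of R = 269.44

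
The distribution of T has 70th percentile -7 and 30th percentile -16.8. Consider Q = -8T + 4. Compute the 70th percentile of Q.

70th percentile of Q = 138.4

Since a = -8 < 0 the transformation is decreasing, reversing order: the 70th percentile of Q corresponds to the 30th percentile of T.
So P_{70}(Q) = a·P_{30}(T) + b = (-8)·(-16.8) + 4 = 138.4.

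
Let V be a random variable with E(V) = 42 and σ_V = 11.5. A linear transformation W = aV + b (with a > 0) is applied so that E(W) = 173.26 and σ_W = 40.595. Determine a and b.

σ_W = a·σ_V (a > 0), so a = 40.595/11.5 = 3.53.
E(W) = a·E(V) + b, so b = 173.26 − 3.53·42 = 25.

a = 3.53, b = 25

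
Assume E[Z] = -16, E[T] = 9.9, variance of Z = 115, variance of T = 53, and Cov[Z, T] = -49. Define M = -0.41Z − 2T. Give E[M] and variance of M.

E[M] = -13.24, variance of M = 150.9715

E[M] = (-0.41)·E[Z] + (-2)·E[T] = (-0.41)·(-16) + (-2)·9.9 = -13.24.
variance of M = a²·variance of Z + b²·variance of T + 2ab·Cov[Z, T] with a = -0.41, b = -2.
= (-0.41)²·115 + (-2)²·53 + 2·(-0.41)·(-2)·(-49)
= 19.3315 + 212 + (-80.36) = 150.9715.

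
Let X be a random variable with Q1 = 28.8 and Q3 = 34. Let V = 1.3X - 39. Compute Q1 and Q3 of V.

Q1(V) = -1.56, Q3(V) = 5.2

a = 1.3 > 0: Q1(V) = a·Q1(X)+b = -1.56, Q3(V) = a·Q3(X)+b = 5.2.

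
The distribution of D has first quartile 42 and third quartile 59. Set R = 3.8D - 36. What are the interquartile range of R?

IQR of D = Q3 − Q1 = 59 − 42 = 17.
Under R = aD + b, IQR(R) = |a|·IQR(D) = |3.8|·17 = 64.6 (shifts cancel; spread scales by |a|).

IQR(R) = 64.6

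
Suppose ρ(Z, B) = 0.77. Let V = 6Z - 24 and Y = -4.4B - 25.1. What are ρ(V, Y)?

Linear rescalings preserve |correlation|; the slopes 6 and -4.4 have opposite signs, so the correlation flips sign: ρ(V, Y) = −ρ(Z, B) = -0.77.

ρ(V, Y) = -0.77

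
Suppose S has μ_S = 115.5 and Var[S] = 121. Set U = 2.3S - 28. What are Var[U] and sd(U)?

U = 2.3S - 28 is linear with a = 2.3, b = -28.
Var[U] = a²·Var[S] = 2.3²·121 = 640.09 (the additive constant -28 does not affect variance).
sd(S) = √121 = 11.
sd(U) = |a|·sd(S) = |2.3|·11 = 25.3.

Var[U] = 640.09, sd(U) = 25.3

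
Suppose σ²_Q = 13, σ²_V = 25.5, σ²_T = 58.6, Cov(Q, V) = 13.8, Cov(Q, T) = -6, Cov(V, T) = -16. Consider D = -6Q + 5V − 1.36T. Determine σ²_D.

σ²_D = a²·σ²_Q + b²·σ²_V + c²·σ²_T + 2ab·Cov(Q, V) + 2ac·Cov(Q, T) + 2bc·Cov(V, T), with a = -6, b = 5, c = -1.36.
= 468 + 637.5 + 108.38656 + (-828) + (-97.92) + 217.6
= 505.56656.

σ²_D = 505.56656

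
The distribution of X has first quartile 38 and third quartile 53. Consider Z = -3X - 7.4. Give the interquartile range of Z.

IQR of X = Q3 − Q1 = 53 − 38 = 15.
Under Z = aX + b, IQR(Z) = |a|·IQR(X) = |-3|·15 = 45 (shifts cancel; spread scales by |a|).

IQR(Z) = 45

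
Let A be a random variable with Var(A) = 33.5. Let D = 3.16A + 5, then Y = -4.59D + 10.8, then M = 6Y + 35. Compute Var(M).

Var(M) = 253715.40894816

Var(D) = 3.16²·33.5 = 334.5176.
Var(Y) = (-4.59)²·334.5176 = 7047.65024856.
Var(M) = 6²·7047.65024856 = 253715.40894816.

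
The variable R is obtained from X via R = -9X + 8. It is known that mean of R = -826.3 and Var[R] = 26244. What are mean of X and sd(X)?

From R = -9X + 8: mean of R = a·mean of X + b, so mean of X = (mean of R − b)/a = (-826.3 − 8)/(-9) = 92.7.
sd(R) = √26244 = 162.
sd(R) = |a|·sd(X), so sd(X) = 162/|-9| = 18.

mean of X = 92.7, sd(X) = 18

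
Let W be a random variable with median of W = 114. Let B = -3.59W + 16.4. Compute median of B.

A linear map preserves order up to sign, so median of B = a·median of W + b = (-3.59)·114 + 16.4 = -392.86.

median of B = -392.86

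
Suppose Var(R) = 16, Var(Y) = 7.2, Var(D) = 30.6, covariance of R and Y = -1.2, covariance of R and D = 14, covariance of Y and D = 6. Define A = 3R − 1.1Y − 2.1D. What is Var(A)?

Var(A) = a²·Var(R) + b²·Var(Y) + c²·Var(D) + 2ab·covariance of R and Y + 2ac·covariance of R and D + 2bc·covariance of Y and D, with a = 3, b = -1.1, c = -2.1.
= 144 + 8.712 + 134.946 + 7.92 + (-176.4) + 27.72
= 146.898.

Var(A) = 146.898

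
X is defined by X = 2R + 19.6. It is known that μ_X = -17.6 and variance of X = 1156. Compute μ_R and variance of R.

μ_R = -18.6, variance of R = 289

From X = 2R + 19.6: μ_X = a·μ_R + b, so μ_R = (μ_X − b)/a = (-17.6 − 19.6)/2 = -18.6.
variance of X = a²·variance of R, so variance of R = 1156/2² = 289.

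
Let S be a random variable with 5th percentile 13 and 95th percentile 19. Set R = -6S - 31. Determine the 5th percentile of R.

5th percentile of R = -145

Since a = -6 < 0 the transformation is decreasing, reversing order: the 5th percentile of R corresponds to the 95th percentile of S.
So P_{5}(R) = a·P_{95}(S) + b = (-6)·19 + (-31) = -145.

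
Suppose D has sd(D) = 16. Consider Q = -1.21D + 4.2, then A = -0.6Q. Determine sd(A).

sd(A) = 11.616

sd(Q) = |-1.21|·16 = 19.36.
sd(A) = |-0.6|·19.36 = 11.616.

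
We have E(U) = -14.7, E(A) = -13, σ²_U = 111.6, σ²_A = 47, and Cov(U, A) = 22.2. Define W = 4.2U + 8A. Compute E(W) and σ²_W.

E(W) = 4.2·E(U) + 8·E(A) = 4.2·(-14.7) + 8·(-13) = -165.74.
σ²_W = a²·σ²_U + b²·σ²_A + 2ab·Cov(U, A) with a = 4.2, b = 8.
= 4.2²·111.6 + 8²·47 + 2·4.2·8·22.2
= 1968.624 + 3008 + 1491.84 = 6468.464.

E(W) = -165.74, σ²_W = 6468.464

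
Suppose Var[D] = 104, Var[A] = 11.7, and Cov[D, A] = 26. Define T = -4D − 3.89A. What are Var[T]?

Var[T] = 2650.16557

Var[T] = a²·Var[D] + b²·Var[A] + 2ab·Cov[D, A] with a = -4, b = -3.89.
= (-4)²·104 + (-3.89)²·11.7 + 2·(-4)·(-3.89)·26
= 1664 + 177.04557 + 809.12 = 2650.16557.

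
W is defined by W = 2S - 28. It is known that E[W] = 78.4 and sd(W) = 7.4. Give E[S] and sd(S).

From W = 2S - 28: E[W] = a·E[S] + b, so E[S] = (E[W] − b)/a = (78.4 − (-28))/2 = 53.2.
sd(W) = |a|·sd(S), so sd(S) = 7.4/|2| = 3.7.

E[S] = 53.2, sd(S) = 3.7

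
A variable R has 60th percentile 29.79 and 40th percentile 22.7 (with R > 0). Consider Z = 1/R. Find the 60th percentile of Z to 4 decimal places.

60th percentile of Z = 0.0441

1/R is decreasing on R > 0, so percentile order reverses: P_{60}(Z) uses P_{40}(R) = 22.7.
P_{60}(Z) = 1/22.7 ≈ 0.0441.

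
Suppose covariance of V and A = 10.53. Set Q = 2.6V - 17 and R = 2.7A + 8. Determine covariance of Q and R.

covariance of Q and R = a·c·covariance of V and A = 2.6·2.7·10.53 = 73.9206. Additive constants drop out.

covariance of Q and R = 73.9206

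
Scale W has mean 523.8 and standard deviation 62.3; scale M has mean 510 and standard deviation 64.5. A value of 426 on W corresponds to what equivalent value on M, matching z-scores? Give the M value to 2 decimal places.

z = (426 − 523.8)/62.3 ≈ -1.5698.
M = 510 + z·64.5 = 510 + (426 − 523.8)·64.5/62.3 ≈ 408.75.

M = 408.75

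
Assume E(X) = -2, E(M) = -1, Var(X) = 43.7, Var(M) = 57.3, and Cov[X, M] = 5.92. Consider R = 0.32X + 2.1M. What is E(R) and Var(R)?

E(R) = 0.32·E(X) + 2.1·E(M) = 0.32·(-2) + 2.1·(-1) = -2.74.
Var(R) = a²·Var(X) + b²·Var(M) + 2ab·Cov[X, M] with a = 0.32, b = 2.1.
= 0.32²·43.7 + 2.1²·57.3 + 2·0.32·2.1·5.92
= 4.47488 + 252.693 + 7.95648 = 265.12436.

E(R) = -2.74, Var(R) = 265.12436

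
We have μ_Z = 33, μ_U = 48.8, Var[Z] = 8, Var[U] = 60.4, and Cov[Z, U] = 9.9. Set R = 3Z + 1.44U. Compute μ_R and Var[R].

μ_R = 3·μ_Z + 1.44·μ_U = 3·33 + 1.44·48.8 = 169.272.
Var[R] = a²·Var[Z] + b²·Var[U] + 2ab·Cov[Z, U] with a = 3, b = 1.44.
= 3²·8 + 1.44²·60.4 + 2·3·1.44·9.9
= 72 + 125.24544 + 85.536 = 282.78144.

μ_R = 169.272, Var[R] = 282.78144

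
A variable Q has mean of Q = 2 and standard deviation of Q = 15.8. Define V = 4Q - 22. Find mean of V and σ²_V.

V = 4Q - 22 is linear with a = 4, b = -22.
mean of V = a·mean of Q + b = 4·2 + (-22) = -14.
σ²_Q = 15.8² = 249.64.
σ²_V = a²·σ²_Q = 4²·249.64 = 3994.24 (the additive constant -22 does not affect variance).

mean of V = -14, σ²_V = 3994.24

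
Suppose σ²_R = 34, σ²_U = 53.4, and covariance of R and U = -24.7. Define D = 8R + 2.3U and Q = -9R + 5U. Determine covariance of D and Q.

covariance of D and Q = -2310.61

By bilinearity, covariance of D and Q = ac·σ²_R + bd·σ²_U + (ad+bc)·covariance of R and U, with a=8, b=2.3, c=-9, d=5.
ac·σ²_R = 8·(-9)·34 = -2448
bd·σ²_U = 2.3·5·53.4 = 614.1
(ad+bc)·covariance of R and U = (19.3)·(-24.7) = -476.71
covariance of D and Q = -2448 + 614.1 + (-476.71) = -2310.61.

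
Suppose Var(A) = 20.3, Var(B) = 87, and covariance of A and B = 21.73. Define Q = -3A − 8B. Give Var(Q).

Var(Q) = a²·Var(A) + b²·Var(B) + 2ab·covariance of A and B with a = -3, b = -8.
= (-3)²·20.3 + (-8)²·87 + 2·(-3)·(-8)·21.73
= 182.7 + 5568 + 1043.04 = 6793.74.

Var(Q) = 6793.74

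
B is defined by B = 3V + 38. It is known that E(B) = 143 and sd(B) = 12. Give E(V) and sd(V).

E(V) = 35, sd(V) = 4

From B = 3V + 38: E(B) = a·E(V) + b, so E(V) = (E(B) − b)/a = (143 − 38)/3 = 35.
sd(B) = |a|·sd(V), so sd(V) = 12/|3| = 4.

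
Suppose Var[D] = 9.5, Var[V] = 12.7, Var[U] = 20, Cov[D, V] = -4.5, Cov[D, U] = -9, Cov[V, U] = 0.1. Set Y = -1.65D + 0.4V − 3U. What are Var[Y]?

Var[Y] = a²·Var[D] + b²·Var[V] + c²·Var[U] + 2ab·Cov[D, V] + 2ac·Cov[D, U] + 2bc·Cov[V, U], with a = -1.65, b = 0.4, c = -3.
= 25.86375 + 2.032 + 180 + 5.94 + (-89.1) + (-0.24)
= 124.49575.

Var[Y] = 124.49575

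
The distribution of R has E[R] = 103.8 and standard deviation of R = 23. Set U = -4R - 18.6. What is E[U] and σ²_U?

U = -4R - 18.6 is linear with a = -4, b = -18.6.
E[U] = a·E[R] + b = (-4)·103.8 + (-18.6) = -433.8.
σ²_R = 23² = 529.
σ²_U = a²·σ²_R = (-4)²·529 = 8464 (the additive constant -18.6 does not affect variance).

E[U] = -433.8, σ²_U = 8464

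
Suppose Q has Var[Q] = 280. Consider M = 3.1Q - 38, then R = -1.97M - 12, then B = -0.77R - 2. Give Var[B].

Var[B] = 6191.492079388

Var[M] = 3.1²·280 = 2690.8.
Var[R] = (-1.97)²·2690.8 = 10442.72572.
Var[B] = (-0.77)²·10442.72572 = 6191.492079388.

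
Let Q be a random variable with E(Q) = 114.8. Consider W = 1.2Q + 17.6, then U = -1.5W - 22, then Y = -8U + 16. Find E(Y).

E(Y) = 2056.32

E(W) = 1.2·114.8 + 17.6 = 155.36.
E(U) = (-1.5)·155.36 + (-22) = -255.04.
E(Y) = (-8)·(-255.04) + 16 = 2056.32.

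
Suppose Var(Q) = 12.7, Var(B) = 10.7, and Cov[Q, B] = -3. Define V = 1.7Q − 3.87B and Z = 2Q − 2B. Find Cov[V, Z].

Cov[V, Z] = 159.418

By bilinearity, Cov[V, Z] = ac·Var(Q) + bd·Var(B) + (ad+bc)·Cov[Q, B], with a=1.7, b=-3.87, c=2, d=-2.
ac·Var(Q) = 1.7·2·12.7 = 43.18
bd·Var(B) = (-3.87)·(-2)·10.7 = 82.818
(ad+bc)·Cov[Q, B] = (-11.14)·(-3) = 33.42
Cov[V, Z] = 43.18 + 82.818 + 33.42 = 159.418.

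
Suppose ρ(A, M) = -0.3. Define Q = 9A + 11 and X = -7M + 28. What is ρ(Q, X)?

Linear rescalings preserve |correlation|; the slopes 9 and -7 have opposite signs, so the correlation flips sign: ρ(Q, X) = −ρ(A, M) = 0.3.

ρ(Q, X) = 0.3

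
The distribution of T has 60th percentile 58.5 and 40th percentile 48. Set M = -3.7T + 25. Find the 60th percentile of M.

Since a = -3.7 < 0 the transformation is decreasing, reversing order: the 60th percentile of M corresponds to the 40th percentile of T.
So P_{60}(M) = a·P_{40}(T) + b = (-3.7)·48 + 25 = -152.6.

60th percentile of M = -152.6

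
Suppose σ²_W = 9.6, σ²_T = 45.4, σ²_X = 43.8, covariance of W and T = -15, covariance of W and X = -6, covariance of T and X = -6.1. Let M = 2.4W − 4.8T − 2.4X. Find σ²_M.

σ²_M = 1627.776

σ²_M = a²·σ²_W + b²·σ²_T + c²·σ²_X + 2ab·covariance of W and T + 2ac·covariance of W and X + 2bc·covariance of T and X, with a = 2.4, b = -4.8, c = -2.4.
= 55.296 + 1046.016 + 252.288 + 345.6 + 69.12 + (-140.544)
= 1627.776.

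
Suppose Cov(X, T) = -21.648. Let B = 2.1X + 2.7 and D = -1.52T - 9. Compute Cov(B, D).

Cov(B, D) = a·c·Cov(X, T) = 2.1·(-1.52)·(-21.648) = 69.100416. Additive constants drop out.

Cov(B, D) = 69.100416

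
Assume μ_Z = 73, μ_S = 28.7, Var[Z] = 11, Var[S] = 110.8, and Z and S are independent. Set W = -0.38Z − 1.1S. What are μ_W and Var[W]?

μ_W = -59.31, Var[W] = 135.6564

μ_W = (-0.38)·μ_Z + (-1.1)·μ_S = (-0.38)·73 + (-1.1)·28.7 = -59.31.
Var[W] = a²·Var[Z] + b²·Var[S] + 2ab·Cov(Z, S) with a = -0.38, b = -1.1.
Independence gives Cov(Z, S) = 0.
= (-0.38)²·11 + (-1.1)²·110.8 + 2·(-0.38)·(-1.1)·0
= 1.5884 + 134.068 + 0 = 135.6564.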